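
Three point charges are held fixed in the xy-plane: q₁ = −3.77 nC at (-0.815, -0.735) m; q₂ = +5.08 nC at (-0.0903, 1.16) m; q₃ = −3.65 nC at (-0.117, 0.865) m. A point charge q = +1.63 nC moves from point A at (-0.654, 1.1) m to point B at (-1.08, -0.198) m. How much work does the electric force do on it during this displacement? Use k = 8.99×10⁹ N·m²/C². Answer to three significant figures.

9.53×10⁻⁸ J

The work done by the electric force is W_field = −ΔU = −q(V_B − V_A) = q(V_A − V_B).
At A: distances to the source charges are 1.84 m, 0.567 m, 0.586 m; V_A = Σ kqᵢ/rᵢ = 6.18 V.
At B: distances to the source charges are 0.599 m, 1.68 m, 1.43 m; V_B = Σ kqᵢ/rᵢ = -52.3 V.
ΔV = V_B − V_A = -58.5 V.
W_field = −qΔV = −(1.63×10⁻⁹ C)(-58.5 V) = 9.53×10⁻⁸ J.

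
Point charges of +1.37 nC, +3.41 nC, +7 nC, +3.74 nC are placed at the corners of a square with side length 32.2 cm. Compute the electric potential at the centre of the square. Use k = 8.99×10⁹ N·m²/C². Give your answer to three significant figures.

The total potential is the scalar sum of each charge's contribution, V = Σ kqᵢ/rᵢ.
The distance from each corner to the centre is a√2/2 = 0.228 m.
V = k[(1.37×10⁻⁹)/(0.228) + (3.41×10⁻⁹)/(0.228) + (7.00×10⁻⁹)/(0.228) + (3.74×10⁻⁹)/(0.228)] = 613 V.

613 V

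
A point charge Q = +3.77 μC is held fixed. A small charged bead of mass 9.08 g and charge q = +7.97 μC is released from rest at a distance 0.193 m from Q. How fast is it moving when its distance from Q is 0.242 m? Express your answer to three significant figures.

7.90 m/s

Only the electrostatic force acts, so mechanical energy is conserved: ½mv² = U₁ − U₂ = kQq(1/r₁ − 1/r₂).
U₁ − U₂ = (8.99×10⁹ N·m²/C²)(3.77×10⁻⁶ C)(7.97×10⁻⁶ C)(1/0.193 − 1/0.242) = 0.283 J.
v = √(2·0.283/9.08×10⁻³) = 7.90 m/s.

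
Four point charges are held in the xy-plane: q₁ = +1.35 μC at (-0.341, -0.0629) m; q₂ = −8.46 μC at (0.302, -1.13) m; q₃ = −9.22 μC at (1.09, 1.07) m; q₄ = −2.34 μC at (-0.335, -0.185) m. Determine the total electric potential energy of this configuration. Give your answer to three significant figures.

0.182 J

The work to assemble the configuration equals its total potential energy, U = Σ kqᵢqⱼ/rᵢⱼ over all pairs.
Pair separations: r₁₂ = 1.25 m, r₁₃ = 1.83 m, r₁₄ = 0.122 m, r₂₃ = 2.34 m, r₂₄ = 1.14 m, r₃₄ = 1.90 m.
Summing all 6 pair terms gives U = 0.182 J.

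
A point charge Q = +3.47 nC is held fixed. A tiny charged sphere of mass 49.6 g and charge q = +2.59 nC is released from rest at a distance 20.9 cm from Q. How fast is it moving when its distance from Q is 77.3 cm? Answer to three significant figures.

Only the electrostatic force acts, so mechanical energy is conserved: ½mv² = U₁ − U₂ = kQq(1/r₁ − 1/r₂).
U₁ − U₂ = (8.99×10⁹ N·m²/C²)(3.47×10⁻⁹ C)(2.59×10⁻⁹ C)(1/0.209 − 1/0.773) = 2.82×10⁻⁷ J.
v = √(2·2.82×10⁻⁷/0.0496) = 3.37×10⁻³ m/s.

3.37×10⁻³ m/s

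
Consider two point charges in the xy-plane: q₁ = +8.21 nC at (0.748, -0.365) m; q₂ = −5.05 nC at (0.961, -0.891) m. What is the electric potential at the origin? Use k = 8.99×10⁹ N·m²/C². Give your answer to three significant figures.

The total potential is the scalar sum of each charge's contribution, V = Σ kqᵢ/rᵢ.
Distances from the field point to each charge: r₁ = 0.832 m, r₂ = 1.31 m.
V = k[(8.21×10⁻⁹)/(0.832) + (-5.05×10⁻⁹)/(1.31)] = 54.0 V.

54.0 V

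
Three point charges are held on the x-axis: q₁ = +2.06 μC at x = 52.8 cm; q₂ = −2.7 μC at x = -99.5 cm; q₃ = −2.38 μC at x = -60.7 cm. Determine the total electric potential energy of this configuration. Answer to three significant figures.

The assembly work is the sum of pairwise potential energies, U = Σ_{i<j} kqᵢqⱼ/rᵢⱼ.
Pair separations: r₁₂ = 1.52 m, r₁₃ = 1.14 m, r₂₃ = 0.388 m.
U = (-0.0328) + (-0.0388) + (0.149) = 0.0772 J.

0.0772 J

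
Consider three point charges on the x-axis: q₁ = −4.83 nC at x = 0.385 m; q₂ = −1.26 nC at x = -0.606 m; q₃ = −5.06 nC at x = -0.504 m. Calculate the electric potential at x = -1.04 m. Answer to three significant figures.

Electric potential is a scalar, so the contributions from each charge add algebraically: V = Σ kqᵢ/rᵢ.
Distances from the field point to each charge: r₁ = 1.43 m, r₂ = 0.434 m, r₃ = 0.536 m.
V = k[(-4.83×10⁻⁹)/(1.43) + (-1.26×10⁻⁹)/(0.434) + (-5.06×10⁻⁹)/(0.536)] = -141 V.

-141 V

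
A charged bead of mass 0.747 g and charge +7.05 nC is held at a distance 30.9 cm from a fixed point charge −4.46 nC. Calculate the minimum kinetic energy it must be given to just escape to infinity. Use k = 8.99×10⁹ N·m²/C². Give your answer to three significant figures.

9.15×10⁻⁷ J

To just escape, total mechanical energy must reach zero at infinity: ½mv²_min + U = 0, so ½mv²_min = −U = |kQq|/r.
|U| = |kQq|/r = (8.99×10⁹ N·m²/C²)(4.46×10⁻⁹)(7.05×10⁻⁹)/(0.309) = 9.15×10⁻⁷ J.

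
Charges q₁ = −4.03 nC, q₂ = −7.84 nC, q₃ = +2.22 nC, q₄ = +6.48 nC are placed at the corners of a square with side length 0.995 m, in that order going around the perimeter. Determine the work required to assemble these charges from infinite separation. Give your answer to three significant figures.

The work to assemble the configuration equals its total potential energy, U = Σ kqᵢqⱼ/rᵢⱼ over all pairs.
The four side pairs have separation 0.995 m and the two diagonal pairs 1.41 m.
Summing all 6 pair terms gives U = -3.59×10⁻⁷ J.

-3.59×10⁻⁷ J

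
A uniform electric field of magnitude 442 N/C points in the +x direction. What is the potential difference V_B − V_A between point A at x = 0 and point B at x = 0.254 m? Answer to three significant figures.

-112 V

In a uniform field, potential decreases in the direction of E: V_B − V_A = −E·Δx.
V_B − V_A = −(442 V/m)(0.254 m) = -112 V.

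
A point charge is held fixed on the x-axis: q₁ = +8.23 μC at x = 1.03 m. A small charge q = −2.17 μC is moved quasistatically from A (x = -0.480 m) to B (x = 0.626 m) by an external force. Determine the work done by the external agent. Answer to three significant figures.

For quasistatic motion the external work equals the change in potential energy: W_ext = qΔV = q(V_B − V_A).
At A: distance to the source charge is 1.51 m; V_A = kq₁/r = 4.90×10⁴ V.
At B: distance to the source charge is 0.404 m; V_B = kq₁/r = 1.83×10⁵ V.
ΔV = V_B − V_A = 1.34×10⁵ V.
W_ext = qΔV = (-2.17×10⁻⁶ C)(1.34×10⁵ V) = -0.291 J.

-0.291 J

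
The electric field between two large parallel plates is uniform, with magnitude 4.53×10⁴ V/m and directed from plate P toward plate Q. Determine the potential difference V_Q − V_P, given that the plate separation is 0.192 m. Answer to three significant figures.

-8700 V

In a uniform field, potential decreases in the direction of E: ΔV = −E·d for a displacement d parallel to E.
Going from P to Q is a displacement of 0.192 m along the field, so V_Q − V_P = −Ed = -8700 V.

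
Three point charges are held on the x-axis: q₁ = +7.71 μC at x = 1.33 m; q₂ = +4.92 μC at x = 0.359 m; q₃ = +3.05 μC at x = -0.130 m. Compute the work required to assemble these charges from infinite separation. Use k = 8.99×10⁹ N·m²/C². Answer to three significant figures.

0.772 J

The assembly work is the sum of pairwise potential energies, U = Σ_{i<j} kqᵢqⱼ/rᵢⱼ.
Pair separations: r₁₂ = 0.971 m, r₁₃ = 1.46 m, r₂₃ = 0.489 m.
U = (0.351) + (0.145) + (0.276) = 0.772 J.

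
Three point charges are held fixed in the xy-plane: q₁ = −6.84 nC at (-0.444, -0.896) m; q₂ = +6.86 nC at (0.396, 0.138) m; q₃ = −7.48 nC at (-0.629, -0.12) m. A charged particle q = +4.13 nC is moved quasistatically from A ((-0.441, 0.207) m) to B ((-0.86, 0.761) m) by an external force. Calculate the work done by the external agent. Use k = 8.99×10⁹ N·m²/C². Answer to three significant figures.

For quasistatic motion the external work equals the change in potential energy: W_ext = qΔV = q(V_B − V_A).
At A: distances to the source charges are 1.10 m, 0.840 m, 0.377 m; V_A = Σ kqᵢ/rᵢ = -161 V.
At B: distances to the source charges are 1.71 m, 1.40 m, 0.911 m; V_B = Σ kqᵢ/rᵢ = -65.8 V.
ΔV = V_B − V_A = 94.8 V.
W_ext = qΔV = (4.13×10⁻⁹ C)(94.8 V) = 3.91×10⁻⁷ J.

3.91×10⁻⁷ J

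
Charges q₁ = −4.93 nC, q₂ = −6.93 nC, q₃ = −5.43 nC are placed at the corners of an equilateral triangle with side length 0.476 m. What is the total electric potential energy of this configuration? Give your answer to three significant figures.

1.86×10⁻⁶ J

The work to assemble the configuration equals its total potential energy, U = Σ kqᵢqⱼ/rᵢⱼ over all pairs.
All three pair separations equal the side length, 0.476 m.
U = (6.45×10⁻⁷) + (5.06×10⁻⁷) + (7.11×10⁻⁷) = 1.86×10⁻⁶ J.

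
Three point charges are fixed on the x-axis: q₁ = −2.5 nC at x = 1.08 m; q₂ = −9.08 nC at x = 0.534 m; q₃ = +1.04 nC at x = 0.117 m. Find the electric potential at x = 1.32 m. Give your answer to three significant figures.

Electric potential is a scalar, so the contributions from each charge add algebraically: V = Σ kqᵢ/rᵢ.
Distances from the field point to each charge: r₁ = 0.240 m, r₂ = 0.786 m, r₃ = 1.20 m.
V = k[(-2.50×10⁻⁹)/(0.240) + (-9.08×10⁻⁹)/(0.786) + (1.04×10⁻⁹)/(1.20)] = -190 V.

-190 V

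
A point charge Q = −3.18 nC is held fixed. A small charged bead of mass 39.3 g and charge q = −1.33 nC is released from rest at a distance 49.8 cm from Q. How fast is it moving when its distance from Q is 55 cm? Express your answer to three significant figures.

Only the electrostatic force acts, so mechanical energy is conserved: ½mv² = U₁ − U₂ = kQq(1/r₁ − 1/r₂).
U₁ − U₂ = (8.99×10⁹ N·m²/C²)(-3.18×10⁻⁹ C)(-1.33×10⁻⁹ C)(1/0.498 − 1/0.550) = 7.22×10⁻⁹ J.
v = √(2·7.22×10⁻⁹/0.0393) = 6.06×10⁻⁴ m/s.

6.06×10⁻⁴ m/s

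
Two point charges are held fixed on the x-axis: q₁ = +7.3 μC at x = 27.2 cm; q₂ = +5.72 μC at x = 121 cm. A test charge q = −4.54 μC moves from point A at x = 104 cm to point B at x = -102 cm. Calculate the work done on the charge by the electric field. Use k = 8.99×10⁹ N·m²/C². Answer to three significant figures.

-1.43 J

The work done by the electric force is W_field = −ΔU = −q(V_B − V_A) = q(V_A − V_B).
At A: distances to the source charges are 0.768 m, 0.170 m; V_A = Σ kqᵢ/rᵢ = 3.88×10⁵ V.
At B: distances to the source charges are 1.29 m, 2.23 m; V_B = Σ kqᵢ/rᵢ = 7.39×10⁴ V.
ΔV = V_B − V_A = -3.14×10⁵ V.
W_field = −qΔV = −(-4.54×10⁻⁶ C)(-3.14×10⁵ V) = -1.43 J.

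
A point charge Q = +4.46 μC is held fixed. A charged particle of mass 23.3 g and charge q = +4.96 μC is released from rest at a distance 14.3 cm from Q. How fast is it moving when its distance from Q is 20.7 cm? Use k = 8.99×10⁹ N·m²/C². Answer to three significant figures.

Only the electrostatic force acts, so mechanical energy is conserved: ½mv² = U₁ − U₂ = kQq(1/r₁ − 1/r₂).
U₁ − U₂ = (8.99×10⁹ N·m²/C²)(4.46×10⁻⁶ C)(4.96×10⁻⁶ C)(1/0.143 − 1/0.207) = 0.430 J.
v = √(2·0.430/0.0233) = 6.08 m/s.

6.08 m/s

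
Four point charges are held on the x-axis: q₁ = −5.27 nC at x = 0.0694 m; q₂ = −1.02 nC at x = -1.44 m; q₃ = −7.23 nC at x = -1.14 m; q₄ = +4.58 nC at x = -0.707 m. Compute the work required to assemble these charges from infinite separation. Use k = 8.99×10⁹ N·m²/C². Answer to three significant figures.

The work to assemble the configuration equals its total potential energy, U = Σ kqᵢqⱼ/rᵢⱼ over all pairs.
Pair separations: r₁₂ = 1.51 m, r₁₃ = 1.21 m, r₁₄ = 0.776 m, r₂₃ = 0.300 m, r₂₄ = 0.733 m, r₃₄ = 0.433 m.
Summing all 6 pair terms gives U = -4.88×10⁻⁷ J.

-4.88×10⁻⁷ J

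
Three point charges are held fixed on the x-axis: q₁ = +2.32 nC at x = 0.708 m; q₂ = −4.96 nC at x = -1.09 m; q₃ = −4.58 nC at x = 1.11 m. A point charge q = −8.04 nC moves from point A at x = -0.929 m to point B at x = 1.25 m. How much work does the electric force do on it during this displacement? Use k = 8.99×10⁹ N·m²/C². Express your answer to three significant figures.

7.83×10⁻⁸ J

The work done by the electric force is W_field = −ΔU = −q(V_B − V_A) = q(V_A − V_B).
At A: distances to the source charges are 1.64 m, 0.161 m, 2.04 m; V_A = Σ kqᵢ/rᵢ = -284 V.
At B: distances to the source charges are 0.542 m, 2.34 m, 0.140 m; V_B = Σ kqᵢ/rᵢ = -275 V.
ΔV = V_B − V_A = 9.74 V.
W_field = −qΔV = −(-8.04×10⁻⁹ C)(9.74 V) = 7.83×10⁻⁸ J.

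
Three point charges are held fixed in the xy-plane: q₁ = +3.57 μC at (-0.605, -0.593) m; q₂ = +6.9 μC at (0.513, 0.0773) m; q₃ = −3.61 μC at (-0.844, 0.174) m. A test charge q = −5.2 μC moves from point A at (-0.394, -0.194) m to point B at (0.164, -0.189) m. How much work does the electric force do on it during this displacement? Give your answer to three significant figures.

The work done by the electric force is W_field = −ΔU = −q(V_B − V_A) = q(V_A − V_B).
At A: distances to the source charges are 0.451 m, 0.947 m, 0.581 m; V_A = Σ kqᵢ/rᵢ = 8.08×10⁴ V.
At B: distances to the source charges are 0.869 m, 0.439 m, 1.07 m; V_B = Σ kqᵢ/rᵢ = 1.48×10⁵ V.
ΔV = V_B − V_A = 6.72×10⁴ V.
W_field = −qΔV = −(-5.20×10⁻⁶ C)(6.72×10⁴ V) = 0.349 J.

0.349 J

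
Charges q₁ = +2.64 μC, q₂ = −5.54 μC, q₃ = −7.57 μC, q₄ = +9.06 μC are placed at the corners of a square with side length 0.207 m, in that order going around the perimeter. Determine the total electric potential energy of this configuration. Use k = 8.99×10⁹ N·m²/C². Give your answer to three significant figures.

The work to assemble the configuration equals its total potential energy, U = Σ kqᵢqⱼ/rᵢⱼ over all pairs.
The four side pairs have separation 0.207 m and the two diagonal pairs 0.293 m.
Summing all 6 pair terms gives U = -2.91 J.

-2.91 J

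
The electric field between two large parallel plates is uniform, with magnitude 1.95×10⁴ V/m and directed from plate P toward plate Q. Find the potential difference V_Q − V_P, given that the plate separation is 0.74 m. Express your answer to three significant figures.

In a uniform field, potential decreases in the direction of E: ΔV = −E·d for a displacement d parallel to E.
Going from P to Q is a displacement of 0.74 m along the field, so V_Q − V_P = −Ed = -1.44×10⁴ V.

-1.44×10⁴ V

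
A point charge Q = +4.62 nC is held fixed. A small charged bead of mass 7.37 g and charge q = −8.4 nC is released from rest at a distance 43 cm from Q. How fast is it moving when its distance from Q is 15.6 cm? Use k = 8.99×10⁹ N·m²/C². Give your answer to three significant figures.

Only the electrostatic force acts, so mechanical energy is conserved: ½mv² = U₁ − U₂ = kQq(1/r₁ − 1/r₂).
U₁ − U₂ = (8.99×10⁹ N·m²/C²)(4.62×10⁻⁹ C)(-8.40×10⁻⁹ C)(1/0.430 − 1/0.156) = 1.43×10⁻⁶ J.
v = √(2·1.43×10⁻⁶/7.37×10⁻³) = 0.0197 m/s.

0.0197 m/s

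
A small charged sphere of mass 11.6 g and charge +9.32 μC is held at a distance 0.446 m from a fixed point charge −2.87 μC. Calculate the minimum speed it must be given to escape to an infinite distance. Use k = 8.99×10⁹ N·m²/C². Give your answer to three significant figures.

9.64 m/s

To just escape, total mechanical energy must reach zero at infinity: ½mv²_min + U = 0, so ½mv²_min = −U = |kQq|/r.
|U| = |kQq|/r = (8.99×10⁹ N·m²/C²)(2.87×10⁻⁶)(9.32×10⁻⁶)/(0.446) = 0.539 J.
v_min = √(2|U|/m) = √(2·0.539/0.0116) = 9.64 m/s.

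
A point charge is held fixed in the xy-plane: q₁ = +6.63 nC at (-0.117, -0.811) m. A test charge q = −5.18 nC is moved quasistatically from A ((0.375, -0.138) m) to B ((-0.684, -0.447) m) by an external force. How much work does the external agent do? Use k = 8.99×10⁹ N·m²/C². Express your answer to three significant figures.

-8.79×10⁻⁸ J

For quasistatic motion the external work equals the change in potential energy: W_ext = qΔV = q(V_B − V_A).
At A: distance to the source charge is 0.834 m; V_A = kq₁/r = 71.5 V.
At B: distance to the source charge is 0.674 m; V_B = kq₁/r = 88.5 V.
ΔV = V_B − V_A = 17.0 V.
W_ext = qΔV = (-5.18×10⁻⁹ C)(17.0 V) = -8.79×10⁻⁸ J.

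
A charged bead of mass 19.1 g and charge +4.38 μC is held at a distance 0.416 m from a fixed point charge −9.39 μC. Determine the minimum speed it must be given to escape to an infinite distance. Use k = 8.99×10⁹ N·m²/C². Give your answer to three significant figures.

To just escape, total mechanical energy must reach zero at infinity: ½mv²_min + U = 0, so ½mv²_min = −U = |kQq|/r.
|U| = |kQq|/r = (8.99×10⁹ N·m²/C²)(9.39×10⁻⁶)(4.38×10⁻⁶)/(0.416) = 0.889 J.
v_min = √(2|U|/m) = √(2·0.889/0.0191) = 9.65 m/s.

9.65 m/s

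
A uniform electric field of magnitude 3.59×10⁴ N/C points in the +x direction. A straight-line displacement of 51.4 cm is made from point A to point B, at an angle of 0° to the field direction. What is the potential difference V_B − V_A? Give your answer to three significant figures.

Only the component of displacement along E changes the potential: ΔV = −E·d·cosθ.
ΔV = −(3.59×10⁴ V/m)(0.514 m)cos0° = -1.85×10⁴ V.

-1.85×10⁴ V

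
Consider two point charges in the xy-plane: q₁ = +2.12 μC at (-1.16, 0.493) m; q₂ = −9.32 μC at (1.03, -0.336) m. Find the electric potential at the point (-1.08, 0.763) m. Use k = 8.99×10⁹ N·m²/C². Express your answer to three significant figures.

3.25×10⁴ V

The total potential is the scalar sum of each charge's contribution, V = Σ kqᵢ/rᵢ.
Distances from the field point to each charge: r₁ = 0.282 m, r₂ = 2.38 m.
V = k[(2.12×10⁻⁶)/(0.282) + (-9.32×10⁻⁶)/(2.38)] = 3.25×10⁴ V.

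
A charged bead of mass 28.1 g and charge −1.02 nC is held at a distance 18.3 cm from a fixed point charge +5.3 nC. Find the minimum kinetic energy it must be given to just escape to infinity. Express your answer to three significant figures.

2.66×10⁻⁷ J

To just escape, total mechanical energy must reach zero at infinity: ½mv²_min + U = 0, so ½mv²_min = −U = |kQq|/r.
|U| = |kQq|/r = (8.99×10⁹ N·m²/C²)(5.30×10⁻⁹)(1.02×10⁻⁹)/(0.183) = 2.66×10⁻⁷ J.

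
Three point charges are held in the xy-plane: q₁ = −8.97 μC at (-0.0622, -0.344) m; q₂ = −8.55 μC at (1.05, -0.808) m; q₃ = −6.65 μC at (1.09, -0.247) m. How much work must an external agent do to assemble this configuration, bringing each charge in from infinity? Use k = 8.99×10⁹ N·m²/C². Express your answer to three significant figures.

1.94 J

The assembly work is the sum of pairwise potential energies, U = Σ_{i<j} kqᵢqⱼ/rᵢⱼ.
Pair separations: r₁₂ = 1.21 m, r₁₃ = 1.16 m, r₂₃ = 0.562 m.
U = (0.572) + (0.464) + (0.909) = 1.94 J.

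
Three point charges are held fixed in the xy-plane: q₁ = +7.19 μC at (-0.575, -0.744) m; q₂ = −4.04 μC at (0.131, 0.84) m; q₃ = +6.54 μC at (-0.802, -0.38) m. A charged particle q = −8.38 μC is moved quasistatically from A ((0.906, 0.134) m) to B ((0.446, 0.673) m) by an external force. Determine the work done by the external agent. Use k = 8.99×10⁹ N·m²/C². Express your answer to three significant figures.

0.542 J

For quasistatic motion the external work equals the change in potential energy: W_ext = qΔV = q(V_B − V_A).
At A: distances to the source charges are 1.72 m, 1.05 m, 1.78 m; V_A = Σ kqᵢ/rᵢ = 3.59×10⁴ V.
At B: distances to the source charges are 1.75 m, 0.357 m, 1.63 m; V_B = Σ kqᵢ/rᵢ = -2.89×10⁴ V.
ΔV = V_B − V_A = -6.47×10⁴ V.
W_ext = qΔV = (-8.38×10⁻⁶ C)(-6.47×10⁴ V) = 0.542 J.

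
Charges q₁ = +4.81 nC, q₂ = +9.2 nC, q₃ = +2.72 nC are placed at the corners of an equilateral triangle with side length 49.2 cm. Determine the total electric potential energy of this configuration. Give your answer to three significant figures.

The assembly work is the sum of pairwise potential energies, U = Σ_{i<j} kqᵢqⱼ/rᵢⱼ.
All three pair separations equal the side length, 0.492 m.
U = (8.09×10⁻⁷) + (2.39×10⁻⁷) + (4.57×10⁻⁷) = 1.50×10⁻⁶ J.

1.50×10⁻⁶ J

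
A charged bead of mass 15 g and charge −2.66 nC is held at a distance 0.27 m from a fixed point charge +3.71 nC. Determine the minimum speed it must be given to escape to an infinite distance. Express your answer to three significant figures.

To just escape, total mechanical energy must reach zero at infinity: ½mv²_min + U = 0, so ½mv²_min = −U = |kQq|/r.
|U| = |kQq|/r = (8.99×10⁹ N·m²/C²)(3.71×10⁻⁹)(2.66×10⁻⁹)/(0.270) = 3.29×10⁻⁷ J.
v_min = √(2|U|/m) = √(2·3.29×10⁻⁷/0.0150) = 6.62×10⁻³ m/s.

6.62×10⁻³ m/s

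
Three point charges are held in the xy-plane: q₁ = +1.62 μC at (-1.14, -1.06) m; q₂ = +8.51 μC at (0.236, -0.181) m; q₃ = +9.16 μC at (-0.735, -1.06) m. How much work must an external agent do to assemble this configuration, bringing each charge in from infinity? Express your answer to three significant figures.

The work to assemble the configuration equals its total potential energy, U = Σ kqᵢqⱼ/rᵢⱼ over all pairs.
Pair separations: r₁₂ = 1.63 m, r₁₃ = 0.405 m, r₂₃ = 1.31 m.
U = (0.0759) + (0.329) + (0.535) = 0.940 J.

0.940 J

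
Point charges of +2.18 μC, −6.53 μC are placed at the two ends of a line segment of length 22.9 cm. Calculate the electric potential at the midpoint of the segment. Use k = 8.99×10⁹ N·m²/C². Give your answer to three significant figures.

-3.42×10⁵ V

Electric potential is a scalar, so the contributions from each charge add algebraically: V = Σ kqᵢ/rᵢ.
Each charge is 0.114 m from the midpoint.
V = k[(2.18×10⁻⁶)/(0.114) + (-6.53×10⁻⁶)/(0.114)] = -3.42×10⁵ V.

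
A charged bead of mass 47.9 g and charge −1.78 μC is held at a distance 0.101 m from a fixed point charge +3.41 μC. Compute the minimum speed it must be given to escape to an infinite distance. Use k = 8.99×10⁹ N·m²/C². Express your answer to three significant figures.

4.75 m/s

To just escape, total mechanical energy must reach zero at infinity: ½mv²_min + U = 0, so ½mv²_min = −U = |kQq|/r.
|U| = |kQq|/r = (8.99×10⁹ N·m²/C²)(3.41×10⁻⁶)(1.78×10⁻⁶)/(0.101) = 0.540 J.
v_min = √(2|U|/m) = √(2·0.540/0.0479) = 4.75 m/s.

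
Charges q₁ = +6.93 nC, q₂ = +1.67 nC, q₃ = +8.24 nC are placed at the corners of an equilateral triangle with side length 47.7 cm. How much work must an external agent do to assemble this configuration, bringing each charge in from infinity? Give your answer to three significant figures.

1.55×10⁻⁶ J

The work to assemble the configuration equals its total potential energy, U = Σ kqᵢqⱼ/rᵢⱼ over all pairs.
All three pair separations equal the side length, 0.477 m.
U = (2.18×10⁻⁷) + (1.08×10⁻⁶) + (2.59×10⁻⁷) = 1.55×10⁻⁶ J.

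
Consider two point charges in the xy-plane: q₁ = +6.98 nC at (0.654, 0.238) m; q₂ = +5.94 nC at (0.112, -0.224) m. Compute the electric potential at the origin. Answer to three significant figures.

303 V

Electric potential is a scalar, so the contributions from each charge add algebraically: V = Σ kqᵢ/rᵢ.
Distances from the field point to each charge: r₁ = 0.696 m, r₂ = 0.250 m.
V = k[(6.98×10⁻⁹)/(0.696) + (5.94×10⁻⁹)/(0.250)] = 303 V.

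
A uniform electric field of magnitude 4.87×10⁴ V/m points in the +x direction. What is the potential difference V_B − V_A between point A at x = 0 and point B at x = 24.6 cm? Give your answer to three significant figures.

-1.20×10⁴ V

In a uniform field, potential decreases in the direction of E: V_B − V_A = −E·Δx.
V_B − V_A = −(4.87×10⁴ V/m)(0.246 m) = -1.20×10⁴ V.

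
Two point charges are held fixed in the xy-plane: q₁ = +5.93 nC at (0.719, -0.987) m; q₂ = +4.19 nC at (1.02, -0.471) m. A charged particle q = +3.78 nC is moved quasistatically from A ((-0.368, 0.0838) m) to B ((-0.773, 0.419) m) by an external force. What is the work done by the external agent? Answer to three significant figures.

-5.79×10⁻⁸ J

For quasistatic motion the external work equals the change in potential energy: W_ext = qΔV = q(V_B − V_A).
At A: distances to the source charges are 1.53 m, 1.49 m; V_A = Σ kqᵢ/rᵢ = 60.1 V.
At B: distances to the source charges are 2.05 m, 2.00 m; V_B = Σ kqᵢ/rᵢ = 44.8 V.
ΔV = V_B − V_A = -15.3 V.
W_ext = qΔV = (3.78×10⁻⁹ C)(-15.3 V) = -5.79×10⁻⁸ J.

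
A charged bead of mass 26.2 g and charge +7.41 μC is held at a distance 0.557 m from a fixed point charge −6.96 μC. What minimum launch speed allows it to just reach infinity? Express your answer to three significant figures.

To just escape, total mechanical energy must reach zero at infinity: ½mv²_min + U = 0, so ½mv²_min = −U = |kQq|/r.
|U| = |kQq|/r = (8.99×10⁹ N·m²/C²)(6.96×10⁻⁶)(7.41×10⁻⁶)/(0.557) = 0.832 J.
v_min = √(2|U|/m) = √(2·0.832/0.0262) = 7.97 m/s.

7.97 m/s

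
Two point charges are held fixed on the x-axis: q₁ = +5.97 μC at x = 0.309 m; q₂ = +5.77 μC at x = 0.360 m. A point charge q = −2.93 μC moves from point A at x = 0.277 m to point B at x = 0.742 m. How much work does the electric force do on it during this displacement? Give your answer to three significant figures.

The work done by the electric force is W_field = −ΔU = −q(V_B − V_A) = q(V_A − V_B).
At A: distances to the source charges are 0.0320 m, 0.0830 m; V_A = Σ kqᵢ/rᵢ = 2.30×10⁶ V.
At B: distances to the source charges are 0.433 m, 0.382 m; V_B = Σ kqᵢ/rᵢ = 2.60×10⁵ V.
ΔV = V_B − V_A = -2.04×10⁶ V.
W_field = −qΔV = −(-2.93×10⁻⁶ C)(-2.04×10⁶ V) = -5.98 J.

-5.98 J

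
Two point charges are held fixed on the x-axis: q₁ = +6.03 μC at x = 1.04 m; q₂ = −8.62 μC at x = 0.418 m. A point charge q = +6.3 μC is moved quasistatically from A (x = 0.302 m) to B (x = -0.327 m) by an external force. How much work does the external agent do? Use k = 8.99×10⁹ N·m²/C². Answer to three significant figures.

For quasistatic motion the external work equals the change in potential energy: W_ext = qΔV = q(V_B − V_A).
At A: distances to the source charges are 0.738 m, 0.116 m; V_A = Σ kqᵢ/rᵢ = -5.95×10⁵ V.
At B: distances to the source charges are 1.37 m, 0.745 m; V_B = Σ kqᵢ/rᵢ = -6.44×10⁴ V.
ΔV = V_B − V_A = 5.30×10⁵ V.
W_ext = qΔV = (6.30×10⁻⁶ C)(5.30×10⁵ V) = 3.34 J.

3.34 J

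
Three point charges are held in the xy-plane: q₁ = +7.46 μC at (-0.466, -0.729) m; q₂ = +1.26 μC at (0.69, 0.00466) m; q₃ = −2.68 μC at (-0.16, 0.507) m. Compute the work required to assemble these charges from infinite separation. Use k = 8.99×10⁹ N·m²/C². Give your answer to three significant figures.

The assembly work is the sum of pairwise potential energies, U = Σ_{i<j} kqᵢqⱼ/rᵢⱼ.
Pair separations: r₁₂ = 1.37 m, r₁₃ = 1.27 m, r₂₃ = 0.987 m.
U = (0.0617) + (-0.141) + (-0.0307) = -0.110 J.

-0.110 J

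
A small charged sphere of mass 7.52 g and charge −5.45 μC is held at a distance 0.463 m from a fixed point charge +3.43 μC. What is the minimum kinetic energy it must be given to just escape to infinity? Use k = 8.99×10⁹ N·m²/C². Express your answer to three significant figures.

To just escape, total mechanical energy must reach zero at infinity: ½mv²_min + U = 0, so ½mv²_min = −U = |kQq|/r.
|U| = |kQq|/r = (8.99×10⁹ N·m²/C²)(3.43×10⁻⁶)(5.45×10⁻⁶)/(0.463) = 0.363 J.

0.363 J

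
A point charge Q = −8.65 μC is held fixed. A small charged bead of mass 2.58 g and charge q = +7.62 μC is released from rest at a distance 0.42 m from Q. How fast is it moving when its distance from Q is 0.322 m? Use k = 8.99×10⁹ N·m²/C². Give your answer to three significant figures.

Only the electrostatic force acts, so mechanical energy is conserved: ½mv² = U₁ − U₂ = kQq(1/r₁ − 1/r₂).
U₁ − U₂ = (8.99×10⁹ N·m²/C²)(-8.65×10⁻⁶ C)(7.62×10⁻⁶ C)(1/0.420 − 1/0.322) = 0.429 J.
v = √(2·0.429/2.58×10⁻³) = 18.2 m/s.

18.2 m/s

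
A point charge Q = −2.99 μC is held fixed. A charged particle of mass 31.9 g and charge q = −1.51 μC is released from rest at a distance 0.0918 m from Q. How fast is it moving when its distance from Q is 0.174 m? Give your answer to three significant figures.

Only the electrostatic force acts, so mechanical energy is conserved: ½mv² = U₁ − U₂ = kQq(1/r₁ − 1/r₂).
U₁ − U₂ = (8.99×10⁹ N·m²/C²)(-2.99×10⁻⁶ C)(-1.51×10⁻⁶ C)(1/0.0918 − 1/0.174) = 0.209 J.
v = √(2·0.209/0.0319) = 3.62 m/s.

3.62 m/s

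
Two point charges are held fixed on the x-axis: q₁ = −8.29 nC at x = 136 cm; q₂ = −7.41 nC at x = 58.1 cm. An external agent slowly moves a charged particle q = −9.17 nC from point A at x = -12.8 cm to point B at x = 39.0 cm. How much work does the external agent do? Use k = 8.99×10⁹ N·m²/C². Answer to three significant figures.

For quasistatic motion the external work equals the change in potential energy: W_ext = qΔV = q(V_B − V_A).
At A: distances to the source charges are 1.49 m, 0.709 m; V_A = Σ kqᵢ/rᵢ = -144 V.
At B: distances to the source charges are 0.970 m, 0.191 m; V_B = Σ kqᵢ/rᵢ = -426 V.
ΔV = V_B − V_A = -282 V.
W_ext = qΔV = (-9.17×10⁻⁹ C)(-282 V) = 2.58×10⁻⁶ J.

2.58×10⁻⁶ J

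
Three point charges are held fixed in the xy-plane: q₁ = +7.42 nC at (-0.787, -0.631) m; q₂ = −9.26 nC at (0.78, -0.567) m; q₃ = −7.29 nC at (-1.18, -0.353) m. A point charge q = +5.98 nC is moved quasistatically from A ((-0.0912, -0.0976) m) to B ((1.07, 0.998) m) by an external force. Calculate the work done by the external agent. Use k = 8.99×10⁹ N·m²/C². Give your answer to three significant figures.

For quasistatic motion the external work equals the change in potential energy: W_ext = qΔV = q(V_B − V_A).
At A: distances to the source charges are 0.877 m, 0.990 m, 1.12 m; V_A = Σ kqᵢ/rᵢ = -66.6 V.
At B: distances to the source charges are 2.47 m, 1.59 m, 2.62 m; V_B = Σ kqᵢ/rᵢ = -50.3 V.
ΔV = V_B − V_A = 16.4 V.
W_ext = qΔV = (5.98×10⁻⁹ C)(16.4 V) = 9.79×10⁻⁸ J.

9.79×10⁻⁸ J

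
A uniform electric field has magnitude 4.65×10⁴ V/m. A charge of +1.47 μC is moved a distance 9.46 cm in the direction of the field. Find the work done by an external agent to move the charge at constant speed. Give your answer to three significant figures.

The potential change for a displacement 9.46 cm in the direction of the field is ΔV = −Ed = -4400 V.
W_ext = qΔV = -6.47×10⁻³ J.

-6.47×10⁻³ J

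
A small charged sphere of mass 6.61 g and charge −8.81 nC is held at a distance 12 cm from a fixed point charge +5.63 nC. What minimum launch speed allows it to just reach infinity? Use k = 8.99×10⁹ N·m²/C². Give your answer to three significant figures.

To just escape, total mechanical energy must reach zero at infinity: ½mv²_min + U = 0, so ½mv²_min = −U = |kQq|/r.
|U| = |kQq|/r = (8.99×10⁹ N·m²/C²)(5.63×10⁻⁹)(8.81×10⁻⁹)/(0.120) = 3.72×10⁻⁶ J.
v_min = √(2|U|/m) = √(2·3.72×10⁻⁶/6.61×10⁻³) = 0.0335 m/s.

0.0335 m/s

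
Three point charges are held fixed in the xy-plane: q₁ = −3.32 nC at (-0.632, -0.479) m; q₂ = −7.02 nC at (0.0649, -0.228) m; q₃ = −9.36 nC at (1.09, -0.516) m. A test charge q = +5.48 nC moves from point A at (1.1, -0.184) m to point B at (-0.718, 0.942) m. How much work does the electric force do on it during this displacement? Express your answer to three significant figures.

The work done by the electric force is W_field = −ΔU = −q(V_B − V_A) = q(V_A − V_B).
At A: distances to the source charges are 1.76 m, 1.04 m, 0.332 m; V_A = Σ kqᵢ/rᵢ = -331 V.
At B: distances to the source charges are 1.42 m, 1.41 m, 2.32 m; V_B = Σ kqᵢ/rᵢ = -102 V.
ΔV = V_B − V_A = 229 V.
W_field = −qΔV = −(5.48×10⁻⁹ C)(229 V) = -1.26×10⁻⁶ J.

-1.26×10⁻⁶ J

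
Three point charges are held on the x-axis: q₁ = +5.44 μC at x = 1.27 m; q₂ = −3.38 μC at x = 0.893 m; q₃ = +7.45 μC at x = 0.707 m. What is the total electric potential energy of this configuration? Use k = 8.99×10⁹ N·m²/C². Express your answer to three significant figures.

-1.01 J

The work to assemble the configuration equals its total potential energy, U = Σ kqᵢqⱼ/rᵢⱼ over all pairs.
Pair separations: r₁₂ = 0.377 m, r₁₃ = 0.563 m, r₂₃ = 0.186 m.
U = (-0.438) + (0.647) + (-1.22) = -1.01 J.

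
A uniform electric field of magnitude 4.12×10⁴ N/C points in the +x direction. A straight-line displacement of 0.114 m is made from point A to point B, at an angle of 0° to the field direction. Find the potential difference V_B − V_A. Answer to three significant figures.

-4700 V

Only the component of displacement along E changes the potential: ΔV = −E·d·cosθ.
ΔV = −(4.12×10⁴ V/m)(0.114 m)cos0° = -4700 V.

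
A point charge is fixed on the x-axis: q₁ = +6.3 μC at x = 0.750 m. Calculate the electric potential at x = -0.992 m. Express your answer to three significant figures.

Electric potential is a scalar, so the contributions from each charge add algebraically: V = Σ kqᵢ/rᵢ.
V = k[(6.30×10⁻⁶)/(1.74)] = 3.25×10⁴ V.

3.25×10⁴ V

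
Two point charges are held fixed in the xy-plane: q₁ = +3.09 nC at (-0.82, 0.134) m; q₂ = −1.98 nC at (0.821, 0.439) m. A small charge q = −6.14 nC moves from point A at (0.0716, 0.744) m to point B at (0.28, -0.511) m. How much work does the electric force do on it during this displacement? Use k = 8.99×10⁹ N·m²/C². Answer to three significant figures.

The work done by the electric force is W_field = −ΔU = −q(V_B − V_A) = q(V_A − V_B).
At A: distances to the source charges are 1.08 m, 0.809 m; V_A = Σ kqᵢ/rᵢ = 3.71 V.
At B: distances to the source charges are 1.28 m, 1.09 m; V_B = Σ kqᵢ/rᵢ = 5.50 V.
ΔV = V_B − V_A = 1.79 V.
W_field = −qΔV = −(-6.14×10⁻⁹ C)(1.79 V) = 1.10×10⁻⁸ J.

1.10×10⁻⁸ J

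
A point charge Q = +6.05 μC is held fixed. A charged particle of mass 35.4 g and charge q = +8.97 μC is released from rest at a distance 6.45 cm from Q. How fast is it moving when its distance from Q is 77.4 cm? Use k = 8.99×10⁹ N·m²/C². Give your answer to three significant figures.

19.8 m/s

Only the electrostatic force acts, so mechanical energy is conserved: ½mv² = U₁ − U₂ = kQq(1/r₁ − 1/r₂).
U₁ − U₂ = (8.99×10⁹ N·m²/C²)(6.05×10⁻⁶ C)(8.97×10⁻⁶ C)(1/0.0645 − 1/0.774) = 6.93 J.
v = √(2·6.93/0.0354) = 19.8 m/s.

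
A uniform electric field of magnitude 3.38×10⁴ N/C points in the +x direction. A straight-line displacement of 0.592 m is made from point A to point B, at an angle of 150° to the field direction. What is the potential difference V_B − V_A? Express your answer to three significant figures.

Only the component of displacement along E changes the potential: ΔV = −E·d·cosθ.
ΔV = −(3.38×10⁴ V/m)(0.592 m)cos150° = 1.73×10⁴ V.

1.73×10⁴ V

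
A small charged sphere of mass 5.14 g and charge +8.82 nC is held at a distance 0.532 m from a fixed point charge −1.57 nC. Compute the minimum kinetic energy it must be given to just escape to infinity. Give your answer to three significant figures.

To just escape, total mechanical energy must reach zero at infinity: ½mv²_min + U = 0, so ½mv²_min = −U = |kQq|/r.
|U| = |kQq|/r = (8.99×10⁹ N·m²/C²)(1.57×10⁻⁹)(8.82×10⁻⁹)/(0.532) = 2.34×10⁻⁷ J.

2.34×10⁻⁷ J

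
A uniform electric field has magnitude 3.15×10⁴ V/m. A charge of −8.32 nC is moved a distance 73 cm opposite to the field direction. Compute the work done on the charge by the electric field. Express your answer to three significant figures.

1.91×10⁻⁴ J

The potential change for a displacement 73 cm opposite to the field direction is ΔV = +Ed = 2.30×10⁴ V.
W_field = −qΔV = 1.91×10⁻⁴ J.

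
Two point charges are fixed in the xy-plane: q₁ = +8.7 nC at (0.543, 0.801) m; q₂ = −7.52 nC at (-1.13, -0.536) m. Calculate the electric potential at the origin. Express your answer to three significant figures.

Electric potential is a scalar, so the contributions from each charge add algebraically: V = Σ kqᵢ/rᵢ.
Distances from the field point to each charge: r₁ = 0.968 m, r₂ = 1.25 m.
V = k[(8.70×10⁻⁹)/(0.968) + (-7.52×10⁻⁹)/(1.25)] = 26.8 V.

26.8 V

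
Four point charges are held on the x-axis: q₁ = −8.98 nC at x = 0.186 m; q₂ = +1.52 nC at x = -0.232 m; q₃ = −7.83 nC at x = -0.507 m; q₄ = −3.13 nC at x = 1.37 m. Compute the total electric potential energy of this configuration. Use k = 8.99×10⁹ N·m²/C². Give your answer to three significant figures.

The work to assemble the configuration equals its total potential energy, U = Σ kqᵢqⱼ/rᵢⱼ over all pairs.
Pair separations: r₁₂ = 0.418 m, r₁₃ = 0.693 m, r₁₄ = 1.18 m, r₂₃ = 0.275 m, r₂₄ = 1.60 m, r₃₄ = 1.88 m.
Summing all 6 pair terms gives U = 5.34×10⁻⁷ J.

5.34×10⁻⁷ J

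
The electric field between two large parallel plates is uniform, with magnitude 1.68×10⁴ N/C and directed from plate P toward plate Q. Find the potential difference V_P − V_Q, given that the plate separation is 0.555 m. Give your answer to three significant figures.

9320 V

In a uniform field, potential decreases in the direction of E: ΔV = −E·d for a displacement d parallel to E.
Going from Q to P is a displacement of 0.555 m opposite to the field, so V_P − V_Q = +Ed = 9320 V.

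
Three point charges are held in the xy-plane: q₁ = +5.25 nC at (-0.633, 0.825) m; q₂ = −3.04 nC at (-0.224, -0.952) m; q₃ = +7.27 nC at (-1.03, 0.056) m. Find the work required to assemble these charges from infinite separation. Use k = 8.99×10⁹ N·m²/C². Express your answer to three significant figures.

1.64×10⁻⁷ J

The assembly work is the sum of pairwise potential energies, U = Σ_{i<j} kqᵢqⱼ/rᵢⱼ.
Pair separations: r₁₂ = 1.82 m, r₁₃ = 0.865 m, r₂₃ = 1.29 m.
U = (-7.87×10⁻⁸) + (3.96×10⁻⁷) + (-1.54×10⁻⁷) = 1.64×10⁻⁷ J.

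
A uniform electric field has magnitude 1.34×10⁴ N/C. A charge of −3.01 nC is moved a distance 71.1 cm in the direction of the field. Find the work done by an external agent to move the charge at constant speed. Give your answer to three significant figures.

2.87×10⁻⁵ J

The potential change for a displacement 71.1 cm in the direction of the field is ΔV = −Ed = -9530 V.
W_ext = qΔV = 2.87×10⁻⁵ J.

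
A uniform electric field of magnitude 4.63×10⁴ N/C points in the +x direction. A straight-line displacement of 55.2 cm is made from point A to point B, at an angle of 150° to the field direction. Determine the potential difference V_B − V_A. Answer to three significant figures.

2.21×10⁴ V

Only the component of displacement along E changes the potential: ΔV = −E·d·cosθ.
ΔV = −(4.63×10⁴ V/m)(0.552 m)cos150° = 2.21×10⁴ V.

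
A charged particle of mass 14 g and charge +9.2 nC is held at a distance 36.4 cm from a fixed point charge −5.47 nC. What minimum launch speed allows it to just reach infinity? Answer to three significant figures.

To just escape, total mechanical energy must reach zero at infinity: ½mv²_min + U = 0, so ½mv²_min = −U = |kQq|/r.
|U| = |kQq|/r = (8.99×10⁹ N·m²/C²)(5.47×10⁻⁹)(9.20×10⁻⁹)/(0.364) = 1.24×10⁻⁶ J.
v_min = √(2|U|/m) = √(2·1.24×10⁻⁶/0.0140) = 0.0133 m/s.

0.0133 m/s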